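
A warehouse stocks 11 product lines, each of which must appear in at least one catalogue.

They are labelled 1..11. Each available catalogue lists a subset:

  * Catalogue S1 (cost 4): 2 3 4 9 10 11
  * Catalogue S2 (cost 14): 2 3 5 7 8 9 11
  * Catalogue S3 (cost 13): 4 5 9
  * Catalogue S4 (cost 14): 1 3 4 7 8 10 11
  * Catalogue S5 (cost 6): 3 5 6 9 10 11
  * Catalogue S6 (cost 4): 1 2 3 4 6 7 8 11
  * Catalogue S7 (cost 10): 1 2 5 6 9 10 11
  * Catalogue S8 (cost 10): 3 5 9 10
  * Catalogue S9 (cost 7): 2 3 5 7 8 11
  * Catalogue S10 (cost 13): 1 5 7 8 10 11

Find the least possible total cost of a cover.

S5, S6 together cover every product (S5 ∪ S6 = {1, 2, 3, 4, 5, 6, 7, 8, 9, 10, 11}); total cost 6 + 4 = 10.
The greedy pick S6, S1, S5 costs 14; no covering selection beats 10.

10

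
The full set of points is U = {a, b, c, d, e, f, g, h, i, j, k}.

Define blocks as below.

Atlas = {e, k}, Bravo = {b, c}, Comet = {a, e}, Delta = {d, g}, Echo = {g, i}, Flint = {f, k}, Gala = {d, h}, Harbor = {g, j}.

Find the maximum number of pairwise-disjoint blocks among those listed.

5

Bravo, Comet, Flint, Gala, Harbor are pairwise disjoint (Bravo={b,c}; Comet={a,e}; Flint={f,k}; Gala={d,h}; Harbor={g,j}).
Every remaining block overlaps one of these, and no 6 of the listed blocks are pairwise disjoint, so 5 is the maximum.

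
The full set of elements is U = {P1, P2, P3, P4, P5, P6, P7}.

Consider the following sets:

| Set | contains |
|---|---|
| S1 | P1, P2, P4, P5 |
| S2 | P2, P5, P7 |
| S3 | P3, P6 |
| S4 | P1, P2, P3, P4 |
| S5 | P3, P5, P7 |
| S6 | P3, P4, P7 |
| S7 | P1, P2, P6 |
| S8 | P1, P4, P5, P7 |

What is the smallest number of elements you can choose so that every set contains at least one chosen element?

3

H = {P2, P3, P5} meets every set (each contains at least one member of H), and |H| = 3.
No choice of 2 elements meets every set, so 3 is the minimum.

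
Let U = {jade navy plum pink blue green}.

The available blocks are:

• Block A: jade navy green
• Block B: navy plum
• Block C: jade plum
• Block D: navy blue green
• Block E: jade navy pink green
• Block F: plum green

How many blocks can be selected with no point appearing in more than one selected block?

C, D are pairwise disjoint (C={jade,plum}; D={navy,blue,green}).
Every remaining block overlaps one of these, and no 3 of the listed blocks are pairwise disjoint, so 2 is the maximum.

2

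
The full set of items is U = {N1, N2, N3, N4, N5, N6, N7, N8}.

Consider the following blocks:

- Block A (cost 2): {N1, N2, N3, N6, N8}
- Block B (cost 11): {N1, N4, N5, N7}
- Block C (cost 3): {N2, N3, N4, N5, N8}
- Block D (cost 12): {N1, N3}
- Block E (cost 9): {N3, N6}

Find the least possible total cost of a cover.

A, B together cover every item (A ∪ B = {N1, N2, N3, N4, N5, N6, N7, N8}); total cost 2 + 11 = 13.
The greedy pick A, C, B costs 16; no covering selection beats 13.

13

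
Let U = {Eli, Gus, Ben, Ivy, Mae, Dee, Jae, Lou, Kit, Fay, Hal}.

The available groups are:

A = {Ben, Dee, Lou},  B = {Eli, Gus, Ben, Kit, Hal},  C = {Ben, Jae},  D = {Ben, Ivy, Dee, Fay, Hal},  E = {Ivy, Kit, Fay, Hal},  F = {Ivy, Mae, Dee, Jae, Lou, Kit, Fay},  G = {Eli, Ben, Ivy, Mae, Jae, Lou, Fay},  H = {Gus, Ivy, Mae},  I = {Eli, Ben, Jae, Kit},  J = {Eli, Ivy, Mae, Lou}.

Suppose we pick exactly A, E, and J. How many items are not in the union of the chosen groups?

Union of A, E, J = {Eli, Ben, Ivy, Mae, Dee, Lou, Kit, Fay, Hal}.
Not covered: Gus, Jae — 2 items.

2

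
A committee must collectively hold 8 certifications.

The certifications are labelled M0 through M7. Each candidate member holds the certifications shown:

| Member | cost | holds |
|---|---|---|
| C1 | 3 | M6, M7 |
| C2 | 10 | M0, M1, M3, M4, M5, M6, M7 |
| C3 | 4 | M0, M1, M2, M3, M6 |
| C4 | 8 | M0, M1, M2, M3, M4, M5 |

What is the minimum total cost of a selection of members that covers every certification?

C1, C4 together cover every certification (C1 ∪ C4 = {M0, M1, M2, M3, M4, M5, M6, M7}); total cost 3 + 8 = 11.
The greedy pick C3, C1, C4 costs 15; no covering selection beats 11.

11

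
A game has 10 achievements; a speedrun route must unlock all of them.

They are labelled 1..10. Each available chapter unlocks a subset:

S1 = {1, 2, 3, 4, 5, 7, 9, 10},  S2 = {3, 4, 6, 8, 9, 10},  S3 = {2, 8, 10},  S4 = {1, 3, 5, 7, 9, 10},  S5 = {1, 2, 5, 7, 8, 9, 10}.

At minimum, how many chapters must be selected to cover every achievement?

S1 and S2 together: S1 ∪ S2 = {1, 2, 3, 4, 5, 6, 7, 8, 9, 10} — every achievement is covered.
No single chapter has all 10 achievements (the largest, S1, has 8), so 2 is optimal.

2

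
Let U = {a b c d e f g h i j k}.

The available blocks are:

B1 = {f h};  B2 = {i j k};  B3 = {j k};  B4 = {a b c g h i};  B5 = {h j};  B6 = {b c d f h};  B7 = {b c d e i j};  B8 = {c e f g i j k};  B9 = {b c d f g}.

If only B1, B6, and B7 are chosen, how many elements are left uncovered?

3

Union of B1, B6, B7 = {b, c, d, e, f, h, i, j}.
Not covered: a, g, k — 3 elements.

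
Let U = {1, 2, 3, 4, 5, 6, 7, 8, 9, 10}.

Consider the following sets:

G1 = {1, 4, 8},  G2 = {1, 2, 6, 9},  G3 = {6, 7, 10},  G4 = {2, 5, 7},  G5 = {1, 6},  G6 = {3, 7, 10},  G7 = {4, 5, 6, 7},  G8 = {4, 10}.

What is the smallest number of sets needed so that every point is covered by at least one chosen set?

G1 and G2 and G6 and G7 together: G1 ∪ G2 ∪ G6 ∪ G7 = {1, 2, 3, 4, 5, 6, 7, 8, 9, 10} — every point is covered.
Only G1 contains 8, so G1 is forced; the remaining 7 points need at least 3 more sets (each remaining set adds at most 3) — so at least 4 sets are needed, and 4 is optimal.

4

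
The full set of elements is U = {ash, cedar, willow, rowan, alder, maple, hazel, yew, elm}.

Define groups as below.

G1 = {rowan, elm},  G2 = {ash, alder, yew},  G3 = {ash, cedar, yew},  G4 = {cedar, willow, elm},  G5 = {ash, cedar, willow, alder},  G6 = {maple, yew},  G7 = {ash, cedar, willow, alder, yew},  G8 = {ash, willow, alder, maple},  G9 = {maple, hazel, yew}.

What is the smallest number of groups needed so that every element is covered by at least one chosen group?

G1, G5, and G9 cover everything between them: the union {ash, cedar, willow, rowan, alder, maple, hazel, yew, elm} is all of U.
Only G1 contains rowan, so G1 is forced; the remaining 7 elements need at least 2 more groups (each remaining group adds at most 5) — so at least 3 groups are needed, and 3 is optimal.

3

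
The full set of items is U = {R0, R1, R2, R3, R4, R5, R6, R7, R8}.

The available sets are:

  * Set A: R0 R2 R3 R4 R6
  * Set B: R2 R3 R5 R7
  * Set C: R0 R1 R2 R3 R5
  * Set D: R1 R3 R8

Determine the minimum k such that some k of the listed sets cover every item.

Take {A, B, D}. Their union is {R0, R1, R2, R3, R4, R5, R6, R7, R8}, which is all 9 items.
Only A contains R4, so A is forced; the remaining 4 items need at least 2 more sets (each remaining set adds at most 2) — so at least 3 sets are needed, and 3 is optimal.

3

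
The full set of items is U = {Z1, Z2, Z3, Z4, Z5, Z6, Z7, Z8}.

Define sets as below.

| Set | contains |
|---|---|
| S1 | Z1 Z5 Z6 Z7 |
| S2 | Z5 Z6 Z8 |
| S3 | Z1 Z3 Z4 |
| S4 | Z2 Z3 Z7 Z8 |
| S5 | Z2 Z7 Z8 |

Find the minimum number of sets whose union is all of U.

3

S1, S3, and S5 cover everything between them: the union {Z1, Z2, Z3, Z4, Z5, Z6, Z7, Z8} is all of U.
Only S3 contains Z4, so S3 is forced; the remaining 5 items need at least 2 more sets (each remaining set adds at most 3) — so at least 3 sets are needed, and 3 is optimal.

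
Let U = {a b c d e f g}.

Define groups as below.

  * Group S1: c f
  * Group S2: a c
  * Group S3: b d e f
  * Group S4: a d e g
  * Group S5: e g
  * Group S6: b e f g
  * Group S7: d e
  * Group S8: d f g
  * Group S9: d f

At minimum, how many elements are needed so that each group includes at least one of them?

H = {c, d, e} meets every group (each contains at least one member of H), and |H| = 3.
The groups S2, S5, S9 are pairwise disjoint, so any hitting set needs a separate element for each — at least 3. Hence 3 is optimal.

3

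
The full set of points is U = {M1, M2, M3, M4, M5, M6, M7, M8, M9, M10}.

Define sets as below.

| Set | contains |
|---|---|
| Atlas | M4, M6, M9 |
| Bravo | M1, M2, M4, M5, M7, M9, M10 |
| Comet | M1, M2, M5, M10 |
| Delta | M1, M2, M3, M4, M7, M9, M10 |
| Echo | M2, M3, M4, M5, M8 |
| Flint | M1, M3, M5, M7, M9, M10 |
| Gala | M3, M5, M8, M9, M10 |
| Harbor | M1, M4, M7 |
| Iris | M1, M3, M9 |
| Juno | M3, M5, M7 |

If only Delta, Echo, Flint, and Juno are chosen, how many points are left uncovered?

1

Union of Delta, Echo, Flint, Juno = {M1, M2, M3, M4, M5, M7, M8, M9, M10}.
Not covered: M6 — 1 point.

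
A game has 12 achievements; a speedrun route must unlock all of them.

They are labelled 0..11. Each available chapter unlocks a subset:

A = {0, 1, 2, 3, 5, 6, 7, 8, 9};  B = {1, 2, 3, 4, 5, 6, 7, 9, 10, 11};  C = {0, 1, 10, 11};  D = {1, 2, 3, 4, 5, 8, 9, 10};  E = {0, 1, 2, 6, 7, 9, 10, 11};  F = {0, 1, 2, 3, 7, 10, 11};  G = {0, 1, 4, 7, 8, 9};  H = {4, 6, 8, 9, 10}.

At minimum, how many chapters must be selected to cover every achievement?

2

Take {B, G}. Their union is {0, 1, 2, 3, 4, 5, 6, 7, 8, 9, 10, 11}, which is all 12 achievements.
No single chapter has all 12 achievements (the largest, B, has 10), so 2 is optimal.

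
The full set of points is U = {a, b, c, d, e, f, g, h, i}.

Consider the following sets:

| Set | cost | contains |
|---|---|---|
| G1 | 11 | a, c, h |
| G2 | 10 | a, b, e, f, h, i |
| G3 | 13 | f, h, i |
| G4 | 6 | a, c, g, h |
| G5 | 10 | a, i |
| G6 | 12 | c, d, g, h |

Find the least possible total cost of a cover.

G2, G6 together cover every point (G2 ∪ G6 = {a, b, c, d, e, f, g, h, i}); total cost 10 + 12 = 22.
The greedy pick G4, G2, G6 costs 28; no covering selection beats 22.

22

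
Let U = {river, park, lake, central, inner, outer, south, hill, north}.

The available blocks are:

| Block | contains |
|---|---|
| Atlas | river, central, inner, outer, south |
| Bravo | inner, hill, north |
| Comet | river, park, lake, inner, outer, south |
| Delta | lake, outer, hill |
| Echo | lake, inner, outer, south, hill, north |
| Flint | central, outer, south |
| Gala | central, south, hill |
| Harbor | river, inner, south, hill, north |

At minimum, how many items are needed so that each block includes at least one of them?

2

H = {south, hill} meets every block (each contains at least one member of H), and |H| = 2.
The blocks Bravo, Flint are pairwise disjoint, so any hitting set needs a separate item for each — at least 2. Hence 2 is optimal.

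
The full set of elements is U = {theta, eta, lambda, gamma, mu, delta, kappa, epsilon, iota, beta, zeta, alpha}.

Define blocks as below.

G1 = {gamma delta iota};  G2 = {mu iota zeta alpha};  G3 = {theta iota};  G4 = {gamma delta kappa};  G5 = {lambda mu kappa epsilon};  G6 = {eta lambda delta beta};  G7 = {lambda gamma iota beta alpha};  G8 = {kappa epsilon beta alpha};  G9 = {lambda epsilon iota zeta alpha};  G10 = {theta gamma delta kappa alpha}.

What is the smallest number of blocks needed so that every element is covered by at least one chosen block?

4

G2 and G6 and G8 and G10 together: G2 ∪ G6 ∪ G8 ∪ G10 = {theta, eta, lambda, gamma, mu, delta, kappa, epsilon, iota, beta, zeta, alpha} — every element is covered.
No 3 of the 10 blocks cover everything (all 120 combinations miss at least one element), so 4 is optimal.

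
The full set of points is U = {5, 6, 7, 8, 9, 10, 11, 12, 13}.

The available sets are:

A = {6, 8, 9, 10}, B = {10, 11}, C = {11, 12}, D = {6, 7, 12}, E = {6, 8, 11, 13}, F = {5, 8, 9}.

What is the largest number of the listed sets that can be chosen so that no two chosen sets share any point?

3

B, D, F are pairwise disjoint (B={10,11}; D={6,7,12}; F={5,8,9}).
Every remaining set overlaps one of these, and no 4 of the listed sets are pairwise disjoint, so 3 is the maximum.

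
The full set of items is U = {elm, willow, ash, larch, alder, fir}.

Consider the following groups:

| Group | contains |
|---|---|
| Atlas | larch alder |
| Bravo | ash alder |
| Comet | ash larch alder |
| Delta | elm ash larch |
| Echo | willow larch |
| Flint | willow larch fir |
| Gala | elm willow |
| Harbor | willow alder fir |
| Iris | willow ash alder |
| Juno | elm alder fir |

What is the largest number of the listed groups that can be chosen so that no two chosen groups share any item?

Delta, Harbor are pairwise disjoint (Delta={elm,ash,larch}; Harbor={willow,alder,fir}).
Every remaining group overlaps one of these, and no 3 of the listed groups are pairwise disjoint, so 2 is the maximum.

2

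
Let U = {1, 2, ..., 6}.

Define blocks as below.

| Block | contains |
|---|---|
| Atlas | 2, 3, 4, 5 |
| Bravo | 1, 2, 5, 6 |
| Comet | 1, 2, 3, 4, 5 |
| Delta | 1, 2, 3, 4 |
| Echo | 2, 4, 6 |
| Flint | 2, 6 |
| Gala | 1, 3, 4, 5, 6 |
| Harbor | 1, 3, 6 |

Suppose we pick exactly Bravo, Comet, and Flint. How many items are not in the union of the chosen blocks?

0

Union of Bravo, Comet, Flint = {1, 2, 3, 4, 5, 6} — that's every item, so 0 are uncovered.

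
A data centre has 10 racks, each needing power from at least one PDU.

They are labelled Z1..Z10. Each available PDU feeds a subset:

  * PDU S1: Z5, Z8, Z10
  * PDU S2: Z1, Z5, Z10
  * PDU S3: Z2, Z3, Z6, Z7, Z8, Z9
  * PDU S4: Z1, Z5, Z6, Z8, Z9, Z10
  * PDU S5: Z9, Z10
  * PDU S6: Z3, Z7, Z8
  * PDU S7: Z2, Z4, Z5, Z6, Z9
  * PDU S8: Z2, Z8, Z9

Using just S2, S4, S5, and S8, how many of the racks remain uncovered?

Union of S2, S4, S5, S8 = {Z1, Z2, Z5, Z6, Z8, Z9, Z10}.
Not covered: Z3, Z4, Z7 — 3 racks.

3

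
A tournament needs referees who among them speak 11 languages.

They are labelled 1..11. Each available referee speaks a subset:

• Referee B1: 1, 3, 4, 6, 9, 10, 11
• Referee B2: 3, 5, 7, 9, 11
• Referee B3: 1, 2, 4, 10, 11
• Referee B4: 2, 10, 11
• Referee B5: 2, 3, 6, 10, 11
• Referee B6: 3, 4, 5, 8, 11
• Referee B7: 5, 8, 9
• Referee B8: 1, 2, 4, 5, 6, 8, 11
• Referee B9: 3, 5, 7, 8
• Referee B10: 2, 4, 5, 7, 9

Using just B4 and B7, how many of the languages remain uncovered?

Union of B4, B7 = {2, 5, 8, 9, 10, 11}.
Not covered: 1, 3, 4, 6, 7 — 5 languages.

5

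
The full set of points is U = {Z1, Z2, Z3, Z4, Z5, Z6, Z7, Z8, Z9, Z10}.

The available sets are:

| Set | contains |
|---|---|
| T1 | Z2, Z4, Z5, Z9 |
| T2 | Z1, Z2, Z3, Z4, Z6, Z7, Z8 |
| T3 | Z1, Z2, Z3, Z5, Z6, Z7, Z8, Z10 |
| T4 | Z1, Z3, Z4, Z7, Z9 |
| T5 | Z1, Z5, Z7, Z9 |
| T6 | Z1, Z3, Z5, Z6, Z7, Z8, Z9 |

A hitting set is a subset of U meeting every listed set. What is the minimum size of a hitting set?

H = {Z4, Z5} meets every set (each contains at least one member of H), and |H| = 2.
No single point lies in every set, so at least 2 are needed and 2 is optimal.

2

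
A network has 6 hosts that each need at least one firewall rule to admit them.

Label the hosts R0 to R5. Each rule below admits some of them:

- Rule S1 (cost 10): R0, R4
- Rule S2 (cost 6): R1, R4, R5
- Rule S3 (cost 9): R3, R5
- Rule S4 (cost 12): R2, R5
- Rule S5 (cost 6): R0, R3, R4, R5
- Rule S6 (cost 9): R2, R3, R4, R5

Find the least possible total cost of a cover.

21

S2, S5, S6 together cover every host (S2 ∪ S5 ∪ S6 = {R0, R1, R2, R3, R4, R5}); total cost 6 + 6 + 9 = 21.
No covering selection has total cost below 21.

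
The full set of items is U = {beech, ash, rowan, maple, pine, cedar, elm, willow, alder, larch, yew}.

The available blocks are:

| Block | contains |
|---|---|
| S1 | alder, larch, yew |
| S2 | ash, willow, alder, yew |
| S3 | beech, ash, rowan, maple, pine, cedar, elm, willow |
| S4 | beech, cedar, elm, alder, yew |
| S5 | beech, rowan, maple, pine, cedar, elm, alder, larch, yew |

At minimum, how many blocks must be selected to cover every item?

2

Take {S2, S5}. Their union is {beech, ash, rowan, maple, pine, cedar, elm, willow, alder, larch, yew}, which is all 11 items.
No single block has all 11 items (the largest, S5, has 9), so 2 is optimal.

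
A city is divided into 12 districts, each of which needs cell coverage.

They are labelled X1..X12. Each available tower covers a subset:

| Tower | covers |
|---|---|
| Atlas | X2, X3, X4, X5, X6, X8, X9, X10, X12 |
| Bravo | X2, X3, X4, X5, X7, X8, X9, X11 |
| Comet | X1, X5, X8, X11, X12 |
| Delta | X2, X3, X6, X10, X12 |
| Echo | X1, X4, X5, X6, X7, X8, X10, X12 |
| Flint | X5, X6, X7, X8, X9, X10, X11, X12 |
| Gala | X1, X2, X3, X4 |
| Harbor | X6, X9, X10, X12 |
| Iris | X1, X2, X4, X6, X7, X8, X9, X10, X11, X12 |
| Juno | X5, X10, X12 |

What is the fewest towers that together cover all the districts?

2

Bravo and Echo together: Bravo ∪ Echo = {X1, X2, X3, X4, X5, X6, X7, X8, X9, X10, X11, X12} — every district is covered.
No single tower has all 12 districts (the largest, Iris, has 10), so 2 is optimal.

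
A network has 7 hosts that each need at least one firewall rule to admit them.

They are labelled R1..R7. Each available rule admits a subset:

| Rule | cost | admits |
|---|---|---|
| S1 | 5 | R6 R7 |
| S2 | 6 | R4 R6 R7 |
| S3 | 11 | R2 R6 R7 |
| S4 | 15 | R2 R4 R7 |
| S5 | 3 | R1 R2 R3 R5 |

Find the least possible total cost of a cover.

S2, S5 together cover every host (S2 ∪ S5 = {R1, R2, R3, R4, R5, R6, R7}); total cost 6 + 3 = 9.
No covering selection has total cost below 9.

9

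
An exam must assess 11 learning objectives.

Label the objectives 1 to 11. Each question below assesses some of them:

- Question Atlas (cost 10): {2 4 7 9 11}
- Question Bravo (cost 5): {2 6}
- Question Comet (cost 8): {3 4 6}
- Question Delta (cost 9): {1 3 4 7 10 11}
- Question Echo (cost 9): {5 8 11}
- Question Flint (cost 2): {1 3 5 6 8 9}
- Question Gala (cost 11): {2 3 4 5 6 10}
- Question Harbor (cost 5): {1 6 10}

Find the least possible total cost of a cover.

16

Bravo, Delta, Flint together cover every objective (Bravo ∪ Delta ∪ Flint = {1, 2, 3, 4, 5, 6, 7, 8, 9, 10, 11}); total cost 5 + 9 + 2 = 16.
No covering selection has total cost below 16.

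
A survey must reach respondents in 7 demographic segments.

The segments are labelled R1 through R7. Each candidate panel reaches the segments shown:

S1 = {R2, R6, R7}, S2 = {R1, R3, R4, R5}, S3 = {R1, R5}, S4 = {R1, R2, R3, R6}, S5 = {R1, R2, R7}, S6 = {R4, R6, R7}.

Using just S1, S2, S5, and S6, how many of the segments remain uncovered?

Union of S1, S2, S5, S6 = {R1, R2, R3, R4, R5, R6, R7} — that's every segment, so 0 are uncovered.

0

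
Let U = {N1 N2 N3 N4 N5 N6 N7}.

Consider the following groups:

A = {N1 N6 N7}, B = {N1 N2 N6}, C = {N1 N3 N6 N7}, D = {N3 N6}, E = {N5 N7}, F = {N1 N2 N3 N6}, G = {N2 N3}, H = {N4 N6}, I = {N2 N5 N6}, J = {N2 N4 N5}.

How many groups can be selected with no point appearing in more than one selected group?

E, G, H are pairwise disjoint (E={N5,N7}; G={N2,N3}; H={N4,N6}).
Every remaining group overlaps one of these, and no 4 of the listed groups are pairwise disjoint, so 3 is the maximum.

3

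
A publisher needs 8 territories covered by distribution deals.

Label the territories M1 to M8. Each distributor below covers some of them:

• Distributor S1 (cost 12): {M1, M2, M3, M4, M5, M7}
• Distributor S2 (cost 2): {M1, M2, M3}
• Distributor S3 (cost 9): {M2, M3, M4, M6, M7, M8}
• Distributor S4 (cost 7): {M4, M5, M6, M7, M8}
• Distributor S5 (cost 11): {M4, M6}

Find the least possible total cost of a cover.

9

S2, S4 together cover every territory (S2 ∪ S4 = {M1, M2, M3, M4, M5, M6, M7, M8}); total cost 2 + 7 = 9.
No covering selection has total cost below 9.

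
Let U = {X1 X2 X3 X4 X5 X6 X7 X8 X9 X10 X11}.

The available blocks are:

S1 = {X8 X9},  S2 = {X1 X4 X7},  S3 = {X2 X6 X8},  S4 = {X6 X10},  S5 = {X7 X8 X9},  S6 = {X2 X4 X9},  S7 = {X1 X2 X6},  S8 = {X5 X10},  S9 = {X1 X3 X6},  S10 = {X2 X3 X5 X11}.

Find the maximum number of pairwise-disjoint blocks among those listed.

4

S1, S2, S4, S10 are pairwise disjoint (S1={X8,X9}; S2={X1,X4,X7}; S4={X6,X10}; S10={X2,X3,X5,X11}).
Every remaining block overlaps one of these, and no 5 of the listed blocks are pairwise disjoint, so 4 is the maximum.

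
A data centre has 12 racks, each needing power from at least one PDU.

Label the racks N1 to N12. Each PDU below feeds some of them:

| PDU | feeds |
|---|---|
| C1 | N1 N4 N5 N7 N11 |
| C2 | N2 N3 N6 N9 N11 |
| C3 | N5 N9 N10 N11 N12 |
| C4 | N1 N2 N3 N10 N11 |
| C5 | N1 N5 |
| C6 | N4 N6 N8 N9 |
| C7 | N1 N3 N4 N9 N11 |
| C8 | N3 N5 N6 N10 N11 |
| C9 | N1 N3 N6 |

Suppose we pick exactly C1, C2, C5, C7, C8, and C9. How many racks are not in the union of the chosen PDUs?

Union of C1, C2, C5, C7, C8, C9 = {N1, N2, N3, N4, N5, N6, N7, N9, N10, N11}.
Not covered: N8, N12 — 2 racks.

2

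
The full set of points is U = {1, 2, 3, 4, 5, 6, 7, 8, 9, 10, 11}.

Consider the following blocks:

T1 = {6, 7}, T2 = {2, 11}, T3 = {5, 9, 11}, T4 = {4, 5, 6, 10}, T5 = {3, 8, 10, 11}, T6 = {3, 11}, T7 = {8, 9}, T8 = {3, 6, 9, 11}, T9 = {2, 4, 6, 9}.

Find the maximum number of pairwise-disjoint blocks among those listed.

3

T2, T4, T7 are pairwise disjoint (T2={2,11}; T4={4,5,6,10}; T7={8,9}).
Every remaining block overlaps one of these, and no 4 of the listed blocks are pairwise disjoint, so 3 is the maximum.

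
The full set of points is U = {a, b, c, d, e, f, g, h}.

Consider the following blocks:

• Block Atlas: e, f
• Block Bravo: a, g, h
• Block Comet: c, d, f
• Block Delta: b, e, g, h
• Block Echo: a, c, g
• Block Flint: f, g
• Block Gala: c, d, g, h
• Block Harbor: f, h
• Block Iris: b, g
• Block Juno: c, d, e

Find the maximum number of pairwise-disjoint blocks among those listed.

3

Harbor, Iris, Juno are pairwise disjoint (Harbor={f,h}; Iris={b,g}; Juno={c,d,e}).
Every remaining block overlaps one of these, and no 4 of the listed blocks are pairwise disjoint, so 3 is the maximum.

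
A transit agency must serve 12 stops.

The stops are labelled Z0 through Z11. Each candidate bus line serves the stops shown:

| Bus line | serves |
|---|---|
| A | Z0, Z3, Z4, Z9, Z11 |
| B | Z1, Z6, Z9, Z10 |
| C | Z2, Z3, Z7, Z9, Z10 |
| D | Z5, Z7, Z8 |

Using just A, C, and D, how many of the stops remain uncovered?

Union of A, C, D = {Z0, Z2, Z3, Z4, Z5, Z7, Z8, Z9, Z10, Z11}.
Not covered: Z1, Z6 — 2 stops.

2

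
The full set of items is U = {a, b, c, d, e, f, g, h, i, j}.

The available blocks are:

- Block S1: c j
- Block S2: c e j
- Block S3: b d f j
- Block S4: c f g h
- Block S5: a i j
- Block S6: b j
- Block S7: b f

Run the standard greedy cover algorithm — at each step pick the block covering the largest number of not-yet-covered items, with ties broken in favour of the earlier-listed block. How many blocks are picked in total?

4

Greedy: pick S3 (covers 4 new) → pick S4 (covers 3 new) → pick S5 (covers 2 new) → pick S2 (covers 1 new). Total picks: 4.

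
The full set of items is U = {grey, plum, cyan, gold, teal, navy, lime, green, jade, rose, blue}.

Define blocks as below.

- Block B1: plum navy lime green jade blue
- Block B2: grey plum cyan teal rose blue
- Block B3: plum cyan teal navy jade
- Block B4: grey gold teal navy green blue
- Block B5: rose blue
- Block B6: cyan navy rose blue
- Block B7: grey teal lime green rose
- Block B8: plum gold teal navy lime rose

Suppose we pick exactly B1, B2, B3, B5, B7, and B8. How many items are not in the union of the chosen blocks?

Union of B1, B2, B3, B5, B7, B8 = {grey, plum, cyan, gold, teal, navy, lime, green, jade, rose, blue} — that's every item, so 0 are uncovered.

0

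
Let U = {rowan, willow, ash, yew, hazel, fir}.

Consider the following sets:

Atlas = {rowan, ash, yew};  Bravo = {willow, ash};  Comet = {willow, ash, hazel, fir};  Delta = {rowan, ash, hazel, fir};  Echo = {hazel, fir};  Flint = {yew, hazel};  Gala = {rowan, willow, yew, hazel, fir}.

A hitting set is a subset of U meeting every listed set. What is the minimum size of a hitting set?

2

H = {ash, hazel} meets every set (each contains at least one member of H), and |H| = 2.
The sets Atlas, Echo are pairwise disjoint, so any hitting set needs a separate point for each — at least 2. Hence 2 is optimal.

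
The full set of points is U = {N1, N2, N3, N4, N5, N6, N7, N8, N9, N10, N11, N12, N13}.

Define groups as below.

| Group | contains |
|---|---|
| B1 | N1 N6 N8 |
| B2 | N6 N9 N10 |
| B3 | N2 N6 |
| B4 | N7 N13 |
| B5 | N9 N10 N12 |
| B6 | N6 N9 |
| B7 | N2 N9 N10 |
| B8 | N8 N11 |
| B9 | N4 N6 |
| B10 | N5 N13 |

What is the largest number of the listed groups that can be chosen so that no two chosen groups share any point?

4

B5, B8, B9, B10 are pairwise disjoint (B5={N9,N10,N12}; B8={N8,N11}; B9={N4,N6}; B10={N5,N13}).
Every remaining group overlaps one of these, and no 5 of the listed groups are pairwise disjoint, so 4 is the maximum.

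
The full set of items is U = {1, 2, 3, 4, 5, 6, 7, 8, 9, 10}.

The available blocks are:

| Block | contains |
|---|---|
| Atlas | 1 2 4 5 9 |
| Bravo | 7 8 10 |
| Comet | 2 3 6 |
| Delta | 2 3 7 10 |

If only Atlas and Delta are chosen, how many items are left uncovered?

2

Union of Atlas, Delta = {1, 2, 3, 4, 5, 7, 9, 10}.
Not covered: 6, 8 — 2 items.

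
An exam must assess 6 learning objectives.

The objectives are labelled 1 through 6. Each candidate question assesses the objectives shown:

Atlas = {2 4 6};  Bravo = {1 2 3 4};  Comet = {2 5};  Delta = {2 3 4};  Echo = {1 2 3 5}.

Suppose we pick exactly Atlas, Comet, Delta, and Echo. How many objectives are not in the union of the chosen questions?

0

Union of Atlas, Comet, Delta, Echo = {1, 2, 3, 4, 5, 6} — that's every objective, so 0 are uncovered.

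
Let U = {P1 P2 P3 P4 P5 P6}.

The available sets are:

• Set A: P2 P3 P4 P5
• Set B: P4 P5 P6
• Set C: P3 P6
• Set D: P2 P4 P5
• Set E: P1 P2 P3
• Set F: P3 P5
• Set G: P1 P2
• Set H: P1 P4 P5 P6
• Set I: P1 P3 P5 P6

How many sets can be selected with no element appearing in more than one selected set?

C, D are pairwise disjoint (C={P3,P6}; D={P2,P4,P5}).
Every remaining set overlaps one of these, and no 3 of the listed sets are pairwise disjoint, so 2 is the maximum.

2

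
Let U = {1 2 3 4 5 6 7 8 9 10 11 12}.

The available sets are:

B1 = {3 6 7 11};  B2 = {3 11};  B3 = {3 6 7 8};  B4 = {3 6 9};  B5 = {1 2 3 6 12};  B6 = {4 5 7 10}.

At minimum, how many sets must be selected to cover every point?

B2 and B3 and B4 and B5 and B6 together: B2 ∪ B3 ∪ B4 ∪ B5 ∪ B6 = {1, 2, 3, 4, 5, 6, 7, 8, 9, 10, 11, 12} — every point is covered.
No 4 of the 6 sets cover everything (all 15 combinations miss at least one point), so 5 is optimal.

5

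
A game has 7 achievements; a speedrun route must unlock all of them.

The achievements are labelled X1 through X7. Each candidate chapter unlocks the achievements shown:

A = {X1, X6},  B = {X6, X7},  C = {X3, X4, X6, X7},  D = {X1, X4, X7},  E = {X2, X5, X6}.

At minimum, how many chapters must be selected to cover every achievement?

C and D and E together: C ∪ D ∪ E = {X1, X2, X3, X4, X5, X6, X7} — every achievement is covered.
Only E contains X2, so E is forced; the remaining 4 achievements need at least 2 more chapters (each remaining chapter adds at most 3) — so at least 3 chapters are needed, and 3 is optimal.

3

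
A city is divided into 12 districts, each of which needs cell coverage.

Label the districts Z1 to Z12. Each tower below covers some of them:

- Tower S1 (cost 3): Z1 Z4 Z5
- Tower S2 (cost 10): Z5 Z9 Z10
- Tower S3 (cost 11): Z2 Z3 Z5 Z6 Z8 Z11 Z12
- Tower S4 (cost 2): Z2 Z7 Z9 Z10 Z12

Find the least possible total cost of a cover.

16

S1, S3, S4 together cover every district (S1 ∪ S3 ∪ S4 = {Z1, Z2, Z3, Z4, Z5, Z6, Z7, Z8, Z9, Z10, Z11, Z12}); total cost 3 + 11 + 2 = 16.
No covering selection has total cost below 16.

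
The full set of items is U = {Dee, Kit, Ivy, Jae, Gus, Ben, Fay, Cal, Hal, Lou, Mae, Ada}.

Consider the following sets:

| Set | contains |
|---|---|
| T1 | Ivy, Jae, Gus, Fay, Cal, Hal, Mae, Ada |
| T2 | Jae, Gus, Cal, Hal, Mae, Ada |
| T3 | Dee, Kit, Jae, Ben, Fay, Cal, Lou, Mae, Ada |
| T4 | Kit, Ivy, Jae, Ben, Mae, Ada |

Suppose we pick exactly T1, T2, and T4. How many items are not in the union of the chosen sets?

2

Union of T1, T2, T4 = {Kit, Ivy, Jae, Gus, Ben, Fay, Cal, Hal, Mae, Ada}.
Not covered: Dee, Lou — 2 items.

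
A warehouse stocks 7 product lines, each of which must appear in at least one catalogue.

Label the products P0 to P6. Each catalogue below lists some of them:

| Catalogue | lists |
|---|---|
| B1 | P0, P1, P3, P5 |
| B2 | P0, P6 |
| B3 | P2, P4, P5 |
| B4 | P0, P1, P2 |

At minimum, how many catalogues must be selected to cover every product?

Take {B1, B2, B3}. Their union is {P0, P1, P2, P3, P4, P5, P6}, which is all 7 products.
Only B1 contains P3, so B1 is forced; the remaining 3 products need at least 2 more catalogues (each remaining catalogue adds at most 2) — so at least 3 catalogues are needed, and 3 is optimal.

3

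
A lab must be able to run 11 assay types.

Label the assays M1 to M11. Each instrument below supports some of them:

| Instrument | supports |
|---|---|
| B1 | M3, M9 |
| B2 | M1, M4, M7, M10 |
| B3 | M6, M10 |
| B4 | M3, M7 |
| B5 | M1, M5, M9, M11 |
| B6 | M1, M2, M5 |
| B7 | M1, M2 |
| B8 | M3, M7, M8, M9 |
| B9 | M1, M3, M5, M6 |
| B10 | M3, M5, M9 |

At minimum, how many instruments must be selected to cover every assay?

5

Take {B2, B5, B7, B8, B9}. Their union is {M1, M2, M3, M4, M5, M6, M7, M8, M9, M10, M11}, which is all 11 assays.
No 4 of the 10 instruments cover everything (all 210 combinations miss at least one assay), so 5 is optimal.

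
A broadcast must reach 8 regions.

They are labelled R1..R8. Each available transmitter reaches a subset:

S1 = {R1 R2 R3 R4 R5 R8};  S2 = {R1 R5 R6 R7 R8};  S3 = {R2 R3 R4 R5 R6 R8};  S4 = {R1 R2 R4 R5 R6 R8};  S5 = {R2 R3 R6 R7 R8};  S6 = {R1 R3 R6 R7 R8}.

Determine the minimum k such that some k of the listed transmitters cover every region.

2

S4 and S6 together: S4 ∪ S6 = {R1, R2, R3, R4, R5, R6, R7, R8} — every region is covered.
No single transmitter has all 8 regions (the largest, S1, has 6), so 2 is optimal.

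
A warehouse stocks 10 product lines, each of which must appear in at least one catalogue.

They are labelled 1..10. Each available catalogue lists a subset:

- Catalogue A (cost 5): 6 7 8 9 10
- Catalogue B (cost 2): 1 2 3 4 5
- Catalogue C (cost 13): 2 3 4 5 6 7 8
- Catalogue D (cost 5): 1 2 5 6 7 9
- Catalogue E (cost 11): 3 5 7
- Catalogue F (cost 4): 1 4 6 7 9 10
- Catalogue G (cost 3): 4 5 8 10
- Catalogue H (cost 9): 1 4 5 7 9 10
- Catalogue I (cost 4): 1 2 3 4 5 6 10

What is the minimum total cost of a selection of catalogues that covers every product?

7

A, B together cover every product (A ∪ B = {1, 2, 3, 4, 5, 6, 7, 8, 9, 10}); total cost 5 + 2 = 7.
No covering selection has total cost below 7.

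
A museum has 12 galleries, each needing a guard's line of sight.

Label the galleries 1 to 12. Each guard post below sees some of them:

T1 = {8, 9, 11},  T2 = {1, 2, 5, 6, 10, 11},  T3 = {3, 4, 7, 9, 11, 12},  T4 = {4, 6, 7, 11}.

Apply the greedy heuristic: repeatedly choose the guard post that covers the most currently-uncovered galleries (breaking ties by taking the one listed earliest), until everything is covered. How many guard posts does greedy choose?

Greedy: pick T2 (covers 6 new) → pick T3 (covers 5 new) → pick T1 (covers 1 new). Total picks: 3.

3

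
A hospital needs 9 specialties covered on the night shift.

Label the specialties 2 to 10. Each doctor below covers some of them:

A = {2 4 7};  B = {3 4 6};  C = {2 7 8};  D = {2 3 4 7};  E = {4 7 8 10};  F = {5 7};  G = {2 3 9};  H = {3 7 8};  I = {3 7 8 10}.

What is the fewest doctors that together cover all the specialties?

4

B and F and G and I together: B ∪ F ∪ G ∪ I = {2, 3, 4, 5, 6, 7, 8, 9, 10} — every specialty is covered.
Only F contains 5, so F is forced; the remaining 7 specialties need at least 3 more doctors (each remaining doctor adds at most 3) — so at least 4 doctors are needed, and 4 is optimal.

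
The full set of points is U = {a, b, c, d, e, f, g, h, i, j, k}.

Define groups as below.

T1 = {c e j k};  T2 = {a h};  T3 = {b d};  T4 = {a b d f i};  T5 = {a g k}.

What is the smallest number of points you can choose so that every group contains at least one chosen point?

3

Take T = {a, d, k}. Each listed group contains at least one of these, so T is a hitting set of size 3.
The groups T1, T2, T3 are pairwise disjoint, so any hitting set needs a separate point for each — at least 3. Hence 3 is optimal.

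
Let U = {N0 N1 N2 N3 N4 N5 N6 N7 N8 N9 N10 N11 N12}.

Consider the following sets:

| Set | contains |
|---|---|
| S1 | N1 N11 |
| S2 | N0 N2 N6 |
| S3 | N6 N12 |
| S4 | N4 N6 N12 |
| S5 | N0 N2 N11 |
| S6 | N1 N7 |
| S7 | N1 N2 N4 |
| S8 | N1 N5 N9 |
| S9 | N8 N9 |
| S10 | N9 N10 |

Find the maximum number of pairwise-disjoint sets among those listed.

S3, S5, S6, S9 are pairwise disjoint (S3={N6,N12}; S5={N0,N2,N11}; S6={N1,N7}; S9={N8,N9}).
Every remaining set overlaps one of these, and no 5 of the listed sets are pairwise disjoint, so 4 is the maximum.

4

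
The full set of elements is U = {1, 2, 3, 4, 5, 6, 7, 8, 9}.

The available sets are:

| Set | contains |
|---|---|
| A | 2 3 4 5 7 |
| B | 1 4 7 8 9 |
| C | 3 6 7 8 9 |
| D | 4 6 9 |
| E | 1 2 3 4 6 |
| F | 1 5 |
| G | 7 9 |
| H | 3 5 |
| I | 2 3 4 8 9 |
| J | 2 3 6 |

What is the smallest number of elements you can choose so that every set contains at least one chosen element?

3

Take T = {2, 5, 9}. Each listed set contains at least one of these, so T is a hitting set of size 3.
The sets F, G, J are pairwise disjoint, so any hitting set needs a separate element for each — at least 3. Hence 3 is optimal.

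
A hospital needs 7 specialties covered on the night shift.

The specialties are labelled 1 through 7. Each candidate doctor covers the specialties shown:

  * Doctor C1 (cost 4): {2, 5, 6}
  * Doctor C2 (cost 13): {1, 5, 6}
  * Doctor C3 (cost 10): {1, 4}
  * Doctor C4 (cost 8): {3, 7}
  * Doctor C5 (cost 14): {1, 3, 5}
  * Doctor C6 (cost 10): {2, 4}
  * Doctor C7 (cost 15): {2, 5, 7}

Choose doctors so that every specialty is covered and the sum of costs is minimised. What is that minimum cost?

22

C1, C3, C4 together cover every specialty (C1 ∪ C3 ∪ C4 = {1, 2, 3, 4, 5, 6, 7}); total cost 4 + 10 + 8 = 22.
No covering selection has total cost below 22.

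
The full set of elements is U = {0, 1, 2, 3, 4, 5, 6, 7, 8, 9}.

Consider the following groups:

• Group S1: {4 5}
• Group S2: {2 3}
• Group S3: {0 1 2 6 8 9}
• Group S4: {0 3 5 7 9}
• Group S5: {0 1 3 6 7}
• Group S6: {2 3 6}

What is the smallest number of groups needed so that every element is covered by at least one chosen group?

Take {S1, S3, S5}. Their union is {0, 1, 2, 3, 4, 5, 6, 7, 8, 9}, which is all 10 elements.
Only S1 contains 4, so S1 is forced; the remaining 8 elements need at least 2 more groups (each remaining group adds at most 6) — so at least 3 groups are needed, and 3 is optimal.

3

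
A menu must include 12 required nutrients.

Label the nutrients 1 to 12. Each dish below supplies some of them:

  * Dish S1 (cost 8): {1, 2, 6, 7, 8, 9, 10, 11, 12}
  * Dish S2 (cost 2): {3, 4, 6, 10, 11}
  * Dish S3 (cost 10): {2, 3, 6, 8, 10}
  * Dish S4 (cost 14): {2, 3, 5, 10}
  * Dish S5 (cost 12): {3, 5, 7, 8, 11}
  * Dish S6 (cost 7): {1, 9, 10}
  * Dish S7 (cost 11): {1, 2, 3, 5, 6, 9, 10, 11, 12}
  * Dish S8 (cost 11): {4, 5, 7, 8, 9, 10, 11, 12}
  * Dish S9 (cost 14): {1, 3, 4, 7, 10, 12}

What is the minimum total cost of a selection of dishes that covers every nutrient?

21

S1, S2, S8 together cover every nutrient (S1 ∪ S2 ∪ S8 = {1, 2, 3, 4, 5, 6, 7, 8, 9, 10, 11, 12}); total cost 8 + 2 + 11 = 21.
No covering selection has total cost below 21.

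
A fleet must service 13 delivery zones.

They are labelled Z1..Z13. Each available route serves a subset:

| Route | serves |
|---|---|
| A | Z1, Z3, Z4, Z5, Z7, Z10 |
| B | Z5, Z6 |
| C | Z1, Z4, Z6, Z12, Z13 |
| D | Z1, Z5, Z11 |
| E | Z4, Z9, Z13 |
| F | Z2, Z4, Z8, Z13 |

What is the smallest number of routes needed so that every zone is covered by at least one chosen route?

5

Take {A, C, D, E, F}. Their union is {Z1, Z2, Z3, Z4, Z5, Z6, Z7, Z8, Z9, Z10, Z11, Z12, Z13}, which is all 13 zones.
No 4 of the 6 routes cover everything (all 15 combinations miss at least one zone), so 5 is optimal.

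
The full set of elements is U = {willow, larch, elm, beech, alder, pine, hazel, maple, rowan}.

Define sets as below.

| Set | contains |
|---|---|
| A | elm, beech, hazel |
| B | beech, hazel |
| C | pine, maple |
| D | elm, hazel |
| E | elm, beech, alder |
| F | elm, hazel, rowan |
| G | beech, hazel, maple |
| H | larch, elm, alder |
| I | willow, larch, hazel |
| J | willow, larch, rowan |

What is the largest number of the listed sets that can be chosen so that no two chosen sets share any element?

3

B, C, J are pairwise disjoint (B={beech,hazel}; C={pine,maple}; J={willow,larch,rowan}).
Every remaining set overlaps one of these, and no 4 of the listed sets are pairwise disjoint, so 3 is the maximum.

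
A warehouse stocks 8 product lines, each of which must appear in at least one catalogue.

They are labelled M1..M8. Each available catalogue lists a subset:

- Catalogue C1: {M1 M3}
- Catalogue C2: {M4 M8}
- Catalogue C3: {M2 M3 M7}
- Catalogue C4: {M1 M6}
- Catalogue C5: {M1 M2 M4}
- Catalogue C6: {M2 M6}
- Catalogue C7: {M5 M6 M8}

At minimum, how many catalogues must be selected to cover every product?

Take {C3, C5, C7}. Their union is {M1, M2, M3, M4, M5, M6, M7, M8}, which is all 8 products.
Each catalogue has at most 3 products, and 2·3 = 6 < 8 — so at least 3 catalogues are needed, and 3 is optimal.

3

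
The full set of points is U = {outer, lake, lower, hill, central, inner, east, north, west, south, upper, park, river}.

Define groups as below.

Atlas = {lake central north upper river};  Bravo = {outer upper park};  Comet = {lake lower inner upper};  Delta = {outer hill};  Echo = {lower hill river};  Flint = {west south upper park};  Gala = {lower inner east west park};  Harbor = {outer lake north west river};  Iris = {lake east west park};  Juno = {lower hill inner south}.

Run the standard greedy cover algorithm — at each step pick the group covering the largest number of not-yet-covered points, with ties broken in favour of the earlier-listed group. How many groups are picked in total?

4

Greedy: pick Atlas (covers 5 new) → pick Gala (covers 5 new) → pick Delta (covers 2 new) → pick Flint (covers 1 new). Total picks: 4.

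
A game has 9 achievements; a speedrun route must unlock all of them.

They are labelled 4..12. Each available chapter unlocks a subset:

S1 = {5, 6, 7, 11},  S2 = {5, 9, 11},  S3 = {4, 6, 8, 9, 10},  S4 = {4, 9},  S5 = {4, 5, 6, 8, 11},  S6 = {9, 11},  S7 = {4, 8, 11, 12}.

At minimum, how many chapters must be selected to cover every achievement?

3

Take {S1, S3, S7}. Their union is {4, 5, 6, 7, 8, 9, 10, 11, 12}, which is all 9 achievements.
Only S1 contains 7, so S1 is forced; the remaining 5 achievements need at least 2 more chapters (each remaining chapter adds at most 4) — so at least 3 chapters are needed, and 3 is optimal.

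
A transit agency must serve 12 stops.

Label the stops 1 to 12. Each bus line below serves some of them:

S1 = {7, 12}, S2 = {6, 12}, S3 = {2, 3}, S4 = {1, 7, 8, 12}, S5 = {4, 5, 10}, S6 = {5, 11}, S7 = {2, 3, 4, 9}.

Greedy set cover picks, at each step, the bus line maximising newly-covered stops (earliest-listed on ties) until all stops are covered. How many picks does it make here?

Greedy: pick S4 (covers 4 new) → pick S7 (covers 4 new) → pick S5 (covers 2 new) → pick S2 (covers 1 new) → pick S6 (covers 1 new). Total picks: 5.

5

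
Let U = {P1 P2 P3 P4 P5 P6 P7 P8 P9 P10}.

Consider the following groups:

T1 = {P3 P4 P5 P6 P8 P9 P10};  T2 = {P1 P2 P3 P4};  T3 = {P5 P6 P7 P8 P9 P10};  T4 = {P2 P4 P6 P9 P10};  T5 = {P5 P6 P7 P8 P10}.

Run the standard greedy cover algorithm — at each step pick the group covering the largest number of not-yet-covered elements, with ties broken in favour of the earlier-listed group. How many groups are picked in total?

Greedy: pick T1 (covers 7 new) → pick T2 (covers 2 new) → pick T3 (covers 1 new). Total picks: 3.
(The true minimum cover uses only 2 groups, so greedy is not optimal here.)

3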